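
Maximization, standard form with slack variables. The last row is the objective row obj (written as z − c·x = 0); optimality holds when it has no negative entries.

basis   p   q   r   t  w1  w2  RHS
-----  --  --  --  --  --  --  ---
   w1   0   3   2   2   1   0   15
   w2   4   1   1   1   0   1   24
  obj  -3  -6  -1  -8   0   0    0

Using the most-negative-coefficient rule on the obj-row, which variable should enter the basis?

t

Negative obj-row entries: p: -3, q: -6, r: -1, t: -8.
The most negative is -8 in column t, so t enters.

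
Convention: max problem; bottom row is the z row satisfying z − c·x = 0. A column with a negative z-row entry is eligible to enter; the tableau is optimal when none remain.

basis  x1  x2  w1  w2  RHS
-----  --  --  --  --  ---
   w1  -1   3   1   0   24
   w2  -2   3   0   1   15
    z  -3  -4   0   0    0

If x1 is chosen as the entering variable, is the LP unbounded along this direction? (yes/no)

Every constraint-row entry in column x1 is ≤ 0, so increasing x1 is unbounded.

yes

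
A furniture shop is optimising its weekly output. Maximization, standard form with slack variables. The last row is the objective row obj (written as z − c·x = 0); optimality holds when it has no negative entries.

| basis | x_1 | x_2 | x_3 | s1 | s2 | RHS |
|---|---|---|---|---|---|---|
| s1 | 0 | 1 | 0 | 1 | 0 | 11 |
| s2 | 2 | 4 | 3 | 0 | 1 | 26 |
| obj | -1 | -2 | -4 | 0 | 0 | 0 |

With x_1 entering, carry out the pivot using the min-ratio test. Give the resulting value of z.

Ratio test on column x_1 — row 1: entry 0 ≤ 0; row 2: 26/2 = 13. Minimum is 13 at row 2 (s2 leaves); pivot element 2.
Pivot on row 2; the obj-row RHS becomes 0 − (-1)·13 = 13.

13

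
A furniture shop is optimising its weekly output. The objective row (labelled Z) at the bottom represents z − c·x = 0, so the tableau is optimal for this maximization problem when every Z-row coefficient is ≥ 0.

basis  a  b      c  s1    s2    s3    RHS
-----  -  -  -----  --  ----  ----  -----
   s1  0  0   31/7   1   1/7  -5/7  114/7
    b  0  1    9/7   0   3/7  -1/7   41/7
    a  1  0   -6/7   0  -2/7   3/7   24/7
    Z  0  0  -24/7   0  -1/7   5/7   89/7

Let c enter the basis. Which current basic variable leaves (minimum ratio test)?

s1

Column c entries and ratios — s1: (114/7)/(31/7) = 114/31; b: (41/7)/(9/7) = 41/9; a: -6/7 ≤ 0, skip.
Smallest ratio is 114/31 in the row of s1, so s1 leaves.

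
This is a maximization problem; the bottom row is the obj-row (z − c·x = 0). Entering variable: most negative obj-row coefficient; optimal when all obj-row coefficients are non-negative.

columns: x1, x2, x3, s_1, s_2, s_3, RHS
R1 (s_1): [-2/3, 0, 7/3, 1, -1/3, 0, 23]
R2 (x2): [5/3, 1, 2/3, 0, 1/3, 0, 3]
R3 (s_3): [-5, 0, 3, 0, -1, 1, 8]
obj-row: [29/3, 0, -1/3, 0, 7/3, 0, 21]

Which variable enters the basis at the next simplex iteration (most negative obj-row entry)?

x3

Negative obj-row entries: x3: -1/3.
The most negative is -1/3 in column x3, so x3 enters.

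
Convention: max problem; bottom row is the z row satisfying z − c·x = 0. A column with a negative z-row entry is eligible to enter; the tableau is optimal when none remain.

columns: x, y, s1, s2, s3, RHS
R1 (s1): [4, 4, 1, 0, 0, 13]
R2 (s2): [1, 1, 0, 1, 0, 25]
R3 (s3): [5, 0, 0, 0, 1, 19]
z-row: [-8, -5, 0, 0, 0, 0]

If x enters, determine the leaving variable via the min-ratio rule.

s1

Column x entries and ratios — s1: 13/4 = 13/4; s2: 25/1 = 25; s3: 19/5 = 19/5.
Smallest ratio is 13/4 in the row of s1, so s1 leaves.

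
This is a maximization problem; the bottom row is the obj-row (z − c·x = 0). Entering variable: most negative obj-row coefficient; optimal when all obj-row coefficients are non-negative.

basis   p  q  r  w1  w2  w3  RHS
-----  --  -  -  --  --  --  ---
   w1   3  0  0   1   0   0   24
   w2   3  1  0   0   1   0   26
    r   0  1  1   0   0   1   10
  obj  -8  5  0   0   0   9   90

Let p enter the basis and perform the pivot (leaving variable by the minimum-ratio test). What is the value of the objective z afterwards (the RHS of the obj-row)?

Ratio test on column p — row 1: 24/3 = 8; row 2: 26/3 = 26/3; row 3: entry 0 ≤ 0. Minimum is 8 at row 1 (w1 leaves); pivot element 3.
Pivot on row 1; the obj-row RHS becomes 90 − (-8)·8 = 154.

154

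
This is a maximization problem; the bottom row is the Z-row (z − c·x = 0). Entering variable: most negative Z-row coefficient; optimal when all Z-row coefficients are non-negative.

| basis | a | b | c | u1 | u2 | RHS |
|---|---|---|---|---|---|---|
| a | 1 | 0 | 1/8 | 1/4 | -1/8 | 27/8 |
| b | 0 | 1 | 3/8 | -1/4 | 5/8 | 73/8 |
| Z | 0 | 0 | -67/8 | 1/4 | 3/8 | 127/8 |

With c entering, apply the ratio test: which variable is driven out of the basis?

Column c entries and ratios — a: (27/8)/(1/8) = 27; b: (73/8)/(3/8) = 73/3.
Smallest ratio is 73/3 in the row of b, so b leaves.

b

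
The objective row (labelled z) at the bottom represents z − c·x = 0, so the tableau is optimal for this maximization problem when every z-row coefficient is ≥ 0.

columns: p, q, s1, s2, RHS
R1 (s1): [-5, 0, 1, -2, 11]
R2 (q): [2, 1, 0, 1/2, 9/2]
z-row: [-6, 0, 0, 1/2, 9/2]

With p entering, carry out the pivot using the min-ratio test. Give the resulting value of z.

18

Ratio test on column p — row 1: entry -5 ≤ 0; row 2: (9/2)/2 = 9/4. Minimum is 9/4 at row 2 (q leaves); pivot element 2.
Pivot on row 2; the z-row RHS becomes 9/2 − (-6)·(9/4) = 18.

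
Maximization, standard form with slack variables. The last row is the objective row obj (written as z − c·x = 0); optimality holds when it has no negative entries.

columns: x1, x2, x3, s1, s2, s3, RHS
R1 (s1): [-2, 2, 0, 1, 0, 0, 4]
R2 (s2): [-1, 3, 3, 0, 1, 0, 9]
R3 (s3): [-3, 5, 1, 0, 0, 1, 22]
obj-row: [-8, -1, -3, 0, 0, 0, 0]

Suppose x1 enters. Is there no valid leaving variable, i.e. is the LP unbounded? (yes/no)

Every constraint-row entry in column x1 is ≤ 0, so increasing x1 is unbounded.

yes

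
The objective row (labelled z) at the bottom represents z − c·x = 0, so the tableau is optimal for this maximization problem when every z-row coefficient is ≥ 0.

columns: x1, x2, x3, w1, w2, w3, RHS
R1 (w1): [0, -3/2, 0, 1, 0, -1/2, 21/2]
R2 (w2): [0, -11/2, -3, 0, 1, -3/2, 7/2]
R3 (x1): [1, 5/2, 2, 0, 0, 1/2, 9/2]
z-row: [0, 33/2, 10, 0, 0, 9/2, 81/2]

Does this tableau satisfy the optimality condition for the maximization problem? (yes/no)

yes

Every z-row coefficient is ≥ 0, so the tableau is optimal.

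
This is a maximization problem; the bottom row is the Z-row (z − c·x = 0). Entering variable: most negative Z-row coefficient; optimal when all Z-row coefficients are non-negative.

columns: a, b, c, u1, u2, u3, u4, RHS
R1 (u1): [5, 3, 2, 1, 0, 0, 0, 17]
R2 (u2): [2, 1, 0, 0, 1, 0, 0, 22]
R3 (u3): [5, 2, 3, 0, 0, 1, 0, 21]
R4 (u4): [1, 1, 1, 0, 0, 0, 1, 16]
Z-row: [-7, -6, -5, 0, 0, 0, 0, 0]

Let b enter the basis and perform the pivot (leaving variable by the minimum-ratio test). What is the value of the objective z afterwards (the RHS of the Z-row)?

Ratio test on column b — row 1: 17/3 = 17/3; row 2: 22/1 = 22; row 3: 21/2 = 21/2; row 4: 16/1 = 16. Minimum is 17/3 at row 1 (u1 leaves); pivot element 3.
Pivot on row 1; the Z-row RHS becomes 0 − (-6)·(17/3) = 34.

34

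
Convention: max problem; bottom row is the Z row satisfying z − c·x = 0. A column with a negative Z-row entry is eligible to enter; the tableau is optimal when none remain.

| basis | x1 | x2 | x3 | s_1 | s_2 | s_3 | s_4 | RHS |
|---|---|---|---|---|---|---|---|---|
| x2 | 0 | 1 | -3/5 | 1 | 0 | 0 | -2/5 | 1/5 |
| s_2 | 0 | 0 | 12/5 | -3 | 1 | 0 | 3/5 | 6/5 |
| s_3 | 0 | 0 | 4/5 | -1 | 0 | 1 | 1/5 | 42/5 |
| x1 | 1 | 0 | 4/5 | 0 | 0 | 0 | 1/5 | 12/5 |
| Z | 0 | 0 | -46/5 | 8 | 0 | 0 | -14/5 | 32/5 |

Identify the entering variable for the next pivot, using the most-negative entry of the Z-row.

x3

Negative Z-row entries: x3: -46/5, s_4: -14/5.
The most negative is -46/5 in column x3, so x3 enters.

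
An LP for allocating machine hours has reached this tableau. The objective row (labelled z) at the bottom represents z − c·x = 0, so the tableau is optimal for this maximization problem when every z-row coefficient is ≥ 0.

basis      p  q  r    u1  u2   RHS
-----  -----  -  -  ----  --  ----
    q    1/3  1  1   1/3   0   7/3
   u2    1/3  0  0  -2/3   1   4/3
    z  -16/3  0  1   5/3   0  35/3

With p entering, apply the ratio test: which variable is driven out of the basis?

u2

Column p entries and ratios — q: (7/3)/(1/3) = 7; u2: (4/3)/(1/3) = 4.
Smallest ratio is 4 in the row of u2, so u2 leaves.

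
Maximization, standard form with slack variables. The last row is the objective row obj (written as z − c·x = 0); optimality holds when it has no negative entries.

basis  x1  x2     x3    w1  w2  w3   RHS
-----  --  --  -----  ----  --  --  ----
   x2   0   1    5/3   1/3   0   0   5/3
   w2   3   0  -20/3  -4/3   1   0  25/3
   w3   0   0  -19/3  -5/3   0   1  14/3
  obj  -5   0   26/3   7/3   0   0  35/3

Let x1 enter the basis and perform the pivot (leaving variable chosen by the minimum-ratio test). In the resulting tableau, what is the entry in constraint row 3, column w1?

-5/3

Ratio test on column x1 — row 1: entry 0 ≤ 0; row 2: (25/3)/3 = 25/9; row 3: entry 0 ≤ 0. Minimum is 25/9 at row 2 (w2 leaves); pivot element 3.
Divide row 2 by 3; eliminate column x1 from the other rows.
Row 3 update in column w1: -5/3 − 0·(-4/9) = -5/3.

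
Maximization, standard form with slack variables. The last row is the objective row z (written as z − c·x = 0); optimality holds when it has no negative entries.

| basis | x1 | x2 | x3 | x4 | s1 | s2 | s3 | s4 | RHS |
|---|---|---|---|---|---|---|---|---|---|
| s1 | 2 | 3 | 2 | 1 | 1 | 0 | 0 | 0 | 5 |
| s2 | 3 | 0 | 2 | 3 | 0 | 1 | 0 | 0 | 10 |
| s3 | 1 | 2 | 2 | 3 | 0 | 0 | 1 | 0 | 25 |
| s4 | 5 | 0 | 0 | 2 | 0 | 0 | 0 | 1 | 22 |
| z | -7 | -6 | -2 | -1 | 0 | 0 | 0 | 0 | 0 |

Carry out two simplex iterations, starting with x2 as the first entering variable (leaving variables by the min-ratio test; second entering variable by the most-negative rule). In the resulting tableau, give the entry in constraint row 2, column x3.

-1

Ratio test on column x2 — row 1: 5/3 = 5/3; row 2: entry 0 ≤ 0; row 3: 25/2 = 25/2; row 4: entry 0 ≤ 0. Minimum is 5/3 at row 1 (s1 leaves); pivot element 3.
Divide row 1 by 3; eliminate column x2 from the other rows.
Second iteration: most negative z-row entry is -3 in column x1, so x1 enters.
Ratio test on column x1 — row 1: (5/3)/(2/3) = 5/2; row 2: 10/3 = 10/3; row 3: entry -1/3 ≤ 0; row 4: 22/5 = 22/5. Minimum is 5/2 at row 1 (x2 leaves); pivot element 2/3.
Divide row 1 by 2/3; eliminate column x1 from the other rows.
After both pivots, the entry at constraint row 2, column x3 is -1.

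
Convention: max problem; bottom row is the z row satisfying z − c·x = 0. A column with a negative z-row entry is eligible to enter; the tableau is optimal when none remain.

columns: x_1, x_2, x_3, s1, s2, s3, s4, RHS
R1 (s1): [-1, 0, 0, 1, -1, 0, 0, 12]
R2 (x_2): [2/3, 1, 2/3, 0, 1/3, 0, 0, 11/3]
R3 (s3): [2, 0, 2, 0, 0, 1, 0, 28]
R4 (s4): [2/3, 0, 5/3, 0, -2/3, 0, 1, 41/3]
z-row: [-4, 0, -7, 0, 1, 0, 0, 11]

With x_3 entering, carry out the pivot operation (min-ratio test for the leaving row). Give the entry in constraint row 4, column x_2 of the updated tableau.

-5/2

Ratio test on column x_3 — row 1: entry 0 ≤ 0; row 2: (11/3)/(2/3) = 11/2; row 3: 28/2 = 14; row 4: (41/3)/(5/3) = 41/5. Minimum is 11/2 at row 2 (x_2 leaves); pivot element 2/3.
Divide row 2 by 2/3; eliminate column x_3 from the other rows.
Row 4 update in column x_2: 0 − (5/3)·(3/2) = -5/2.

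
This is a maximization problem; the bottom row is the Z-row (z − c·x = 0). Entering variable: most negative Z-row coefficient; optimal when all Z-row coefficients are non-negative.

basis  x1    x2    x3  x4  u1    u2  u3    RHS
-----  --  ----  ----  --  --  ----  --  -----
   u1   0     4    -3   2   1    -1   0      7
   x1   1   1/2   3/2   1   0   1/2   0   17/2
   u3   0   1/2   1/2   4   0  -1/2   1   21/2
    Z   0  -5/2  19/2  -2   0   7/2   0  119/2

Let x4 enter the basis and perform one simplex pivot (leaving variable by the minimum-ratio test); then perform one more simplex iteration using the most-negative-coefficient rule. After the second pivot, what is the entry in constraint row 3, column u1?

-1/30

Ratio test on column x4 — row 1: 7/2 = 7/2; row 2: (17/2)/1 = 17/2; row 3: (21/2)/4 = 21/8. Minimum is 21/8 at row 3 (u3 leaves); pivot element 4.
Divide row 3 by 4; eliminate column x4 from the other rows.
Second iteration: most negative Z-row entry is -9/4 in column x2, so x2 enters.
Ratio test on column x2 — row 1: (7/4)/(15/4) = 7/15; row 2: (47/8)/(3/8) = 47/3; row 3: (21/8)/(1/8) = 21. Minimum is 7/15 at row 1 (u1 leaves); pivot element 15/4.
Divide row 1 by 15/4; eliminate column x2 from the other rows.
After both pivots, the entry at constraint row 3, column u1 is -1/30.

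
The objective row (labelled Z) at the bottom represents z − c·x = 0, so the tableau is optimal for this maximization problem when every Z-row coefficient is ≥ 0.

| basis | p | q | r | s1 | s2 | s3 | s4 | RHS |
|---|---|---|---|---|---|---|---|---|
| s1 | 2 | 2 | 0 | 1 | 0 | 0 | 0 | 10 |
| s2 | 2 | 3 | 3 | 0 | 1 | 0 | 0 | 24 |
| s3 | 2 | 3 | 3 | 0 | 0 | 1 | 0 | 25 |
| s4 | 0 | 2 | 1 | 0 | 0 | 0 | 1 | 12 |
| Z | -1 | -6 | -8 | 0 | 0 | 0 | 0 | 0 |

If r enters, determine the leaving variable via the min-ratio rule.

Column r entries and ratios — s1: 0 ≤ 0, skip; s2: 24/3 = 8; s3: 25/3 = 25/3; s4: 12/1 = 12.
Smallest ratio is 8 in the row of s2, so s2 leaves.

s2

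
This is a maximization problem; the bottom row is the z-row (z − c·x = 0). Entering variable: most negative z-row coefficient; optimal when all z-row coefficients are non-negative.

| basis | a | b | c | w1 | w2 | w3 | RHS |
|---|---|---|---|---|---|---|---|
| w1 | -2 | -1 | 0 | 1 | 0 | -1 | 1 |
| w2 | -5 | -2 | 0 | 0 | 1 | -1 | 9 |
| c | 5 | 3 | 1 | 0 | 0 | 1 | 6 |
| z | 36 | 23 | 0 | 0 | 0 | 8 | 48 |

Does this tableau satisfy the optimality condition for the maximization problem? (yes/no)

Every z-row coefficient is ≥ 0, so the tableau is optimal.

yes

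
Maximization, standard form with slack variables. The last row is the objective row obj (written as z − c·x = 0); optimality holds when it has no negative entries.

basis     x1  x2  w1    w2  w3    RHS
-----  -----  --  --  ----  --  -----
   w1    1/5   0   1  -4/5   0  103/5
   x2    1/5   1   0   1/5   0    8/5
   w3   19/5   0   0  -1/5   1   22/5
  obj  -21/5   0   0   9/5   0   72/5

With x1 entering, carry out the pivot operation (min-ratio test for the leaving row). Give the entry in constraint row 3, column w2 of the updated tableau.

Ratio test on column x1 — row 1: (103/5)/(1/5) = 103; row 2: (8/5)/(1/5) = 8; row 3: (22/5)/(19/5) = 22/19. Minimum is 22/19 at row 3 (w3 leaves); pivot element 19/5.
Divide row 3 by 19/5; eliminate column x1 from the other rows.
In the new row 3, the w2 entry is the old entry divided by the pivot: (-1/5)/(19/5) = -1/19.

-1/19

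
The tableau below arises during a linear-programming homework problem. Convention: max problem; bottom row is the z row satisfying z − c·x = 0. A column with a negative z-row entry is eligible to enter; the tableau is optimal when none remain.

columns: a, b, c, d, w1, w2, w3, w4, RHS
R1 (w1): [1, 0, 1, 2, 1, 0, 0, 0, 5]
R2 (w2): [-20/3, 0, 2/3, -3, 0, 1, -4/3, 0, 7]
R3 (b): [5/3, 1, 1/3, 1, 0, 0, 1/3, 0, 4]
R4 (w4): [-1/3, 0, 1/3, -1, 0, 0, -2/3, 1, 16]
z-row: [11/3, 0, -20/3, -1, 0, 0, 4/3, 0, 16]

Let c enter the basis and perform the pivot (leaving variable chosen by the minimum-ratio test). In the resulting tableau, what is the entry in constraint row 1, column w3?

Ratio test on column c — row 1: 5/1 = 5; row 2: 7/(2/3) = 21/2; row 3: 4/(1/3) = 12; row 4: 16/(1/3) = 48. Minimum is 5 at row 1 (w1 leaves); pivot element 1.
Divide row 1 by 1; eliminate column c from the other rows.
In the new row 1, the w3 entry is the old entry divided by the pivot: 0/1 = 0.

0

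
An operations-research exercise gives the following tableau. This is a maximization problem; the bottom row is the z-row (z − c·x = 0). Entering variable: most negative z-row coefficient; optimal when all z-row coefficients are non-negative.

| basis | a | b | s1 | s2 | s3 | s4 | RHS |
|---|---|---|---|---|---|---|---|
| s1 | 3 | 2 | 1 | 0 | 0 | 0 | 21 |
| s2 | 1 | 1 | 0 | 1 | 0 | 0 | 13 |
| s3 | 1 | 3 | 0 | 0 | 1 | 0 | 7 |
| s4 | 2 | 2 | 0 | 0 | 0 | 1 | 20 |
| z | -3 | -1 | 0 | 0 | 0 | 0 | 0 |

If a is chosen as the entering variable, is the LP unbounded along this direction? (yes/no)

Column a has positive entries in row(s) 1, 2, 3, 4, so the ratio test bounds it — not unbounded.

no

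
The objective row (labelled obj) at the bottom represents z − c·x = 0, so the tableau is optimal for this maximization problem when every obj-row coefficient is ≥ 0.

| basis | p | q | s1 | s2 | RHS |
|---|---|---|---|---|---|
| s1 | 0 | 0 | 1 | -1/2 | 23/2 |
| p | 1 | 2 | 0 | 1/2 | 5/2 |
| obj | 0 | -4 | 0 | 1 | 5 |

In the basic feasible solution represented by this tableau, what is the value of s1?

23/2

s1 is basic (row 1); its value is the RHS of that row, 23/2.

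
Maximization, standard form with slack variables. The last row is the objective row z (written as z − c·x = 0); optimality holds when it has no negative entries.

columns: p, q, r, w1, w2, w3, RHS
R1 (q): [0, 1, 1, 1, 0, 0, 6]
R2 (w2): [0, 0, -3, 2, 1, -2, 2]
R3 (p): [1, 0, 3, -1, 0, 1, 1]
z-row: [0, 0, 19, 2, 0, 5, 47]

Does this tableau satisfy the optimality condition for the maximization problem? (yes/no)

Every z-row coefficient is ≥ 0, so the tableau is optimal.

yes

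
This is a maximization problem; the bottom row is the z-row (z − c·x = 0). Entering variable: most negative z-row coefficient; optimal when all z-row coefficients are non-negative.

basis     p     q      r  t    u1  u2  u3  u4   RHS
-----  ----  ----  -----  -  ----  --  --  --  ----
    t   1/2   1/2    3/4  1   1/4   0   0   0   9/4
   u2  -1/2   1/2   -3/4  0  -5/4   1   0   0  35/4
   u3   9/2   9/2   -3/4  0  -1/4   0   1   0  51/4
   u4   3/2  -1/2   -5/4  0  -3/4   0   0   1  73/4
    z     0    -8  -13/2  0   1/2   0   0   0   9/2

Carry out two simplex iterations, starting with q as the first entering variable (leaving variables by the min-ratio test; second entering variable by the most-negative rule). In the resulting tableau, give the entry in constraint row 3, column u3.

1/5

Ratio test on column q — row 1: (9/4)/(1/2) = 9/2; row 2: (35/4)/(1/2) = 35/2; row 3: (51/4)/(9/2) = 17/6; row 4: entry -1/2 ≤ 0. Minimum is 17/6 at row 3 (u3 leaves); pivot element 9/2.
Divide row 3 by 9/2; eliminate column q from the other rows.
Second iteration: most negative z-row entry is -47/6 in column r, so r enters.
Ratio test on column r — row 1: (5/6)/(5/6) = 1; row 2: entry -2/3 ≤ 0; row 3: entry -1/6 ≤ 0; row 4: entry -4/3 ≤ 0. Minimum is 1 at row 1 (t leaves); pivot element 5/6.
Divide row 1 by 5/6; eliminate column r from the other rows.
After both pivots, the entry at constraint row 3, column u3 is 1/5.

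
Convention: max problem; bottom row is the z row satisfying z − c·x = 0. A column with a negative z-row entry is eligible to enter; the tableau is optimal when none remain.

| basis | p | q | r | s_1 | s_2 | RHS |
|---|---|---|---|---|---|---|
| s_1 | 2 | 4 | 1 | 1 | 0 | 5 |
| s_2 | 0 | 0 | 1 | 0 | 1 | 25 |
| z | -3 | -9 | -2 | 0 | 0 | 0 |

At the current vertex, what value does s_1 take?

s_1 is basic (row 1); its value is the RHS of that row, 5.

5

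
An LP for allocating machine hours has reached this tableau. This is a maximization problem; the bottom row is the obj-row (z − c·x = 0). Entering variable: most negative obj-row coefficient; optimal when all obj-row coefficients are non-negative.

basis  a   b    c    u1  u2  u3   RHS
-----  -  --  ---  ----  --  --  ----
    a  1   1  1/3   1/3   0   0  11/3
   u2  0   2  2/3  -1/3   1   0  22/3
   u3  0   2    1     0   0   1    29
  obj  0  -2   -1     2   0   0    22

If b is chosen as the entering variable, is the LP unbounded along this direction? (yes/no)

Column b has positive entries in row(s) 1, 2, 3, so the ratio test bounds it — not unbounded.

no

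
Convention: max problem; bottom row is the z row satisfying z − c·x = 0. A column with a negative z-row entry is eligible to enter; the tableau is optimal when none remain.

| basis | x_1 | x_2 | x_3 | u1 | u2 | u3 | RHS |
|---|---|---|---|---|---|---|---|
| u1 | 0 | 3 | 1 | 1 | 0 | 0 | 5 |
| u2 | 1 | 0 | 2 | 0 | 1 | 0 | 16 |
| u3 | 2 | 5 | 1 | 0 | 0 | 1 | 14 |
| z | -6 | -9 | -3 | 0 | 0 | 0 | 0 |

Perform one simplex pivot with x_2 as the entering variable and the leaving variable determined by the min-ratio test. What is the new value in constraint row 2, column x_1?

1

Ratio test on column x_2 — row 1: 5/3 = 5/3; row 2: entry 0 ≤ 0; row 3: 14/5 = 14/5. Minimum is 5/3 at row 1 (u1 leaves); pivot element 3.
Divide row 1 by 3; eliminate column x_2 from the other rows.
Row 2 update in column x_1: 1 − 0·0 = 1.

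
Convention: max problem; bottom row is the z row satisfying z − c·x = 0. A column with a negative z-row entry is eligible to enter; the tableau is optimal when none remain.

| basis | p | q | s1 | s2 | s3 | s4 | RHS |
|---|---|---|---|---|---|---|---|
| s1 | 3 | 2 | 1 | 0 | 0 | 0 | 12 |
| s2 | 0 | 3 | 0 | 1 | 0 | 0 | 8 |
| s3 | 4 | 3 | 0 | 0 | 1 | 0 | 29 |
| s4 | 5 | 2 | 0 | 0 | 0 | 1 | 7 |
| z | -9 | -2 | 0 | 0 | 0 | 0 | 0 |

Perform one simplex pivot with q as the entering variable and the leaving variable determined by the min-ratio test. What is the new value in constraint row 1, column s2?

-2/3

Ratio test on column q — row 1: 12/2 = 6; row 2: 8/3 = 8/3; row 3: 29/3 = 29/3; row 4: 7/2 = 7/2. Minimum is 8/3 at row 2 (s2 leaves); pivot element 3.
Divide row 2 by 3; eliminate column q from the other rows.
Row 1 update in column s2: 0 − 2·(1/3) = -2/3.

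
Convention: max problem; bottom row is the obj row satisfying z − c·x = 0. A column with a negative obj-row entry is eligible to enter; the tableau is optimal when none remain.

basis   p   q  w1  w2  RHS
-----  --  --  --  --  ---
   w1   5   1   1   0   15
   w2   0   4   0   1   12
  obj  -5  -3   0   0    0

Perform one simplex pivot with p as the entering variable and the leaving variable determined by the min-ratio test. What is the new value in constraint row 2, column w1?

0

Ratio test on column p — row 1: 15/5 = 3; row 2: entry 0 ≤ 0. Minimum is 3 at row 1 (w1 leaves); pivot element 5.
Divide row 1 by 5; eliminate column p from the other rows.
Row 2 update in column w1: 0 − 0·(1/5) = 0.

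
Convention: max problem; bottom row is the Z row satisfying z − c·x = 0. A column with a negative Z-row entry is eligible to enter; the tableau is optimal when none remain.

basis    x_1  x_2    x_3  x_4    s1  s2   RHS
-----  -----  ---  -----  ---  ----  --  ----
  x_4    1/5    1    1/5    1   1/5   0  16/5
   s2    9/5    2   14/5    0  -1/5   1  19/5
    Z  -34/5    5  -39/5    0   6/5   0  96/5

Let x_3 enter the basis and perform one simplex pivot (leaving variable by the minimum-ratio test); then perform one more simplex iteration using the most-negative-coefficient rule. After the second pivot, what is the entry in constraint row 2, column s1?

Ratio test on column x_3 — row 1: (16/5)/(1/5) = 16; row 2: (19/5)/(14/5) = 19/14. Minimum is 19/14 at row 2 (s2 leaves); pivot element 14/5.
Divide row 2 by 14/5; eliminate column x_3 from the other rows.
Second iteration: most negative Z-row entry is -25/14 in column x_1, so x_1 enters.
Ratio test on column x_1 — row 1: (41/14)/(1/14) = 41; row 2: (19/14)/(9/14) = 19/9. Minimum is 19/9 at row 2 (x_3 leaves); pivot element 9/14.
Divide row 2 by 9/14; eliminate column x_1 from the other rows.
After both pivots, the entry at constraint row 2, column s1 is -1/9.

-1/9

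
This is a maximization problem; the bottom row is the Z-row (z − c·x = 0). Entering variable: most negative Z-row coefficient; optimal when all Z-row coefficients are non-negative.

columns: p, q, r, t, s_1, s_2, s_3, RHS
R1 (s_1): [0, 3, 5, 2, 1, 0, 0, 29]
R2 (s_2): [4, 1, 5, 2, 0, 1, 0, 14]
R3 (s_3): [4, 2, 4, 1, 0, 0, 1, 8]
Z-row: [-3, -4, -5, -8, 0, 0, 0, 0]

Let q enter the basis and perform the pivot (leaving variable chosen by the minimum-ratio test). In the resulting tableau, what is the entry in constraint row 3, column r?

Ratio test on column q — row 1: 29/3 = 29/3; row 2: 14/1 = 14; row 3: 8/2 = 4. Minimum is 4 at row 3 (s_3 leaves); pivot element 2.
Divide row 3 by 2; eliminate column q from the other rows.
In the new row 3, the r entry is the old entry divided by the pivot: 4/2 = 2.

2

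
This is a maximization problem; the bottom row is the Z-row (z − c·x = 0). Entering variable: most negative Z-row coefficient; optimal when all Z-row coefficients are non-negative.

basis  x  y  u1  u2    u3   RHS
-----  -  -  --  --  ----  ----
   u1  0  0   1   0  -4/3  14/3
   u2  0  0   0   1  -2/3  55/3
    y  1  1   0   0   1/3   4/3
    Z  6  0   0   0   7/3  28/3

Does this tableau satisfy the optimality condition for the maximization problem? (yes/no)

Every Z-row coefficient is ≥ 0, so the tableau is optimal.

yes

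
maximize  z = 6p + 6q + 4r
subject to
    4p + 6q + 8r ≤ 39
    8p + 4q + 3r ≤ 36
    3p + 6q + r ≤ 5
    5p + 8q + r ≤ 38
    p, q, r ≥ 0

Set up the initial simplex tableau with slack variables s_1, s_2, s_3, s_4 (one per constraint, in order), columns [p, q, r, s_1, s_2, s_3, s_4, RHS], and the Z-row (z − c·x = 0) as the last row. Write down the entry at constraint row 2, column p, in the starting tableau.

Constraint 2 has coefficient 8 on p.

8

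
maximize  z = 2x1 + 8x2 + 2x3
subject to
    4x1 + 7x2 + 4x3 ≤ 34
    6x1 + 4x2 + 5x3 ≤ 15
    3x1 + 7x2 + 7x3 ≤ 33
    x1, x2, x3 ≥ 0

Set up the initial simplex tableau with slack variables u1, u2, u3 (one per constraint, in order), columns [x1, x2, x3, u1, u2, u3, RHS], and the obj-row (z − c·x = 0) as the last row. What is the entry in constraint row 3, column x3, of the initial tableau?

7

Constraint 3 has coefficient 7 on x3.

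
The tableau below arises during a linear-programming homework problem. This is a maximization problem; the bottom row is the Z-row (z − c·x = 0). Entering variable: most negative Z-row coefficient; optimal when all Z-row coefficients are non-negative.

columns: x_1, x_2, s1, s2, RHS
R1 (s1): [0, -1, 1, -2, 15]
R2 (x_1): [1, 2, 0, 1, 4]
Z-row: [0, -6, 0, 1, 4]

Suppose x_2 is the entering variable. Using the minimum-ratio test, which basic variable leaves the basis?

Column x_2 entries and ratios — s1: -1 ≤ 0, skip; x_1: 4/2 = 2.
Smallest ratio is 2 in the row of x_1, so x_1 leaves.

x_1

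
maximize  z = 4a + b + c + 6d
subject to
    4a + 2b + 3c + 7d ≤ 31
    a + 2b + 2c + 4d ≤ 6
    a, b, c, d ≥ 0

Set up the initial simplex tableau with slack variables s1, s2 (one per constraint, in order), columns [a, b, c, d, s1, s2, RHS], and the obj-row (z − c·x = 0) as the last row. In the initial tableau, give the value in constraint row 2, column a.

1

Constraint 2 has coefficient 1 on a.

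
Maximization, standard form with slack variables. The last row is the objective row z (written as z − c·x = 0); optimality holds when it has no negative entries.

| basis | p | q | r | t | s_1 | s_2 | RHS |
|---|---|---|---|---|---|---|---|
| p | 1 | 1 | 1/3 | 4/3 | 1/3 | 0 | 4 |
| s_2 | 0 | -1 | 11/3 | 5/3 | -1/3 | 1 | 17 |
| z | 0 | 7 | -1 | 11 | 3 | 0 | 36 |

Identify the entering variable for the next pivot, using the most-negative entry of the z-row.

r

Negative z-row entries: r: -1.
The most negative is -1 in column r, so r enters.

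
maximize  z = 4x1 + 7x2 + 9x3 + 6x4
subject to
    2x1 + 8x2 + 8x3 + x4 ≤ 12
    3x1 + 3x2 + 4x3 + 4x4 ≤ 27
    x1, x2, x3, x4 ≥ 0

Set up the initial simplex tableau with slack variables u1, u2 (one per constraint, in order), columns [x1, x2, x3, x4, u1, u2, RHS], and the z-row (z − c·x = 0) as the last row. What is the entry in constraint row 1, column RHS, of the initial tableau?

12

The RHS of constraint 1 is b_1 = 12.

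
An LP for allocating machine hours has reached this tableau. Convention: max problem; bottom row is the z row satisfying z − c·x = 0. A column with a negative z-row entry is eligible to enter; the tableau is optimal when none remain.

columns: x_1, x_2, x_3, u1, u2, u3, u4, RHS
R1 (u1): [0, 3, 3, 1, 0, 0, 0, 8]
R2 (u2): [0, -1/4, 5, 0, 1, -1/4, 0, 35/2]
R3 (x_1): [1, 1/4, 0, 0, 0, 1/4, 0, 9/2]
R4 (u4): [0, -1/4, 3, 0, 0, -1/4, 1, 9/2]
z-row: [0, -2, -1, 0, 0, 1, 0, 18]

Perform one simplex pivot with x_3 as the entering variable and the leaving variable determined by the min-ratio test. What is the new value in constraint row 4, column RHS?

3/2

Ratio test on column x_3 — row 1: 8/3 = 8/3; row 2: (35/2)/5 = 7/2; row 3: entry 0 ≤ 0; row 4: (9/2)/3 = 3/2. Minimum is 3/2 at row 4 (u4 leaves); pivot element 3.
Divide row 4 by 3; eliminate column x_3 from the other rows.
In the new row 4, the RHS entry is the old entry divided by the pivot: (9/2)/3 = 3/2.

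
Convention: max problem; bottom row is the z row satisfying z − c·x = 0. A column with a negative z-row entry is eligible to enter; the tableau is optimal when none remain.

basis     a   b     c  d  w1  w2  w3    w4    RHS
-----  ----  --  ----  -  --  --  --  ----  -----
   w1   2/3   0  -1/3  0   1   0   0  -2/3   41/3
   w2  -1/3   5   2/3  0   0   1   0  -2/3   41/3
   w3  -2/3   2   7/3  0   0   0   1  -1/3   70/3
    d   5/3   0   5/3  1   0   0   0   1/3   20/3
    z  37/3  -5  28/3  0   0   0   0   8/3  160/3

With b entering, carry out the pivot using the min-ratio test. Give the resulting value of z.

Ratio test on column b — row 1: entry 0 ≤ 0; row 2: (41/3)/5 = 41/15; row 3: (70/3)/2 = 35/3; row 4: entry 0 ≤ 0. Minimum is 41/15 at row 2 (w2 leaves); pivot element 5.
Pivot on row 2; the z-row RHS becomes 160/3 − (-5)·(41/15) = 67.

67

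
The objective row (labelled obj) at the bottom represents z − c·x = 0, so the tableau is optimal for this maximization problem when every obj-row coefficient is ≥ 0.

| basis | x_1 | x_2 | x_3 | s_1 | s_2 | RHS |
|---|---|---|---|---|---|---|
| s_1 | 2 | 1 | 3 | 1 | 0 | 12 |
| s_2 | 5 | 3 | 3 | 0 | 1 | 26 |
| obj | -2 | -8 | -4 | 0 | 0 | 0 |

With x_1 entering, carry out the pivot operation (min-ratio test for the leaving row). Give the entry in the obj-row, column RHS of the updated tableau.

52/5

Ratio test on column x_1 — row 1: 12/2 = 6; row 2: 26/5 = 26/5. Minimum is 26/5 at row 2 (s_2 leaves); pivot element 5.
Divide row 2 by 5; eliminate column x_1 from the other rows.
obj-row update in column RHS: 0 − (-2)·(26/5) = 52/5.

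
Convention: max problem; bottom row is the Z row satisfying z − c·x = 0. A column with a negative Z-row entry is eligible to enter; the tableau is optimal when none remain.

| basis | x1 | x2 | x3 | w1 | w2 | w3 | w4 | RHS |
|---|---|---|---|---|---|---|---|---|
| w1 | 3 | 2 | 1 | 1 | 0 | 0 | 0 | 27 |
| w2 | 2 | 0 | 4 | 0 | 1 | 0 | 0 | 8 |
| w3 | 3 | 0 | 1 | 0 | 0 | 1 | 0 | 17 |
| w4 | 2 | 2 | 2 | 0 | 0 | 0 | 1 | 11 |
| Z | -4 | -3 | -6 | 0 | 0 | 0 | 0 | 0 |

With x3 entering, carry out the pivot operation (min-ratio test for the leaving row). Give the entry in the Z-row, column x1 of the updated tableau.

-1

Ratio test on column x3 — row 1: 27/1 = 27; row 2: 8/4 = 2; row 3: 17/1 = 17; row 4: 11/2 = 11/2. Minimum is 2 at row 2 (w2 leaves); pivot element 4.
Divide row 2 by 4; eliminate column x3 from the other rows.
Z-row update in column x1: -4 − (-6)·(1/2) = -1.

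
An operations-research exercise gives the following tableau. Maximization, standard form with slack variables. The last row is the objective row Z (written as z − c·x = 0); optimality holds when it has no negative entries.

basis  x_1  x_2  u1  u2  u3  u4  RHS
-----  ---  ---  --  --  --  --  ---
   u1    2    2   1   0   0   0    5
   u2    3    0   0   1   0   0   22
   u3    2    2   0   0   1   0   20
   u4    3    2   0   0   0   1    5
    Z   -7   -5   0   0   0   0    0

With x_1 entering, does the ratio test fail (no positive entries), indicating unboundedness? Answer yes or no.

Column x_1 has positive entries in row(s) 1, 2, 3, 4, so the ratio test bounds it — not unbounded.

no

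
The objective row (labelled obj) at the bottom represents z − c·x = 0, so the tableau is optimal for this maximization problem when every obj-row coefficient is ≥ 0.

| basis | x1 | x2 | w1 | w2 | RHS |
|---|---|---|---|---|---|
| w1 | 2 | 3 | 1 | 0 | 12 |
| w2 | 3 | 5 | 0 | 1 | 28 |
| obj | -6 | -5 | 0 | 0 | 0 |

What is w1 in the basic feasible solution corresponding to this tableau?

w1 is basic (row 1); its value is the RHS of that row, 12.

12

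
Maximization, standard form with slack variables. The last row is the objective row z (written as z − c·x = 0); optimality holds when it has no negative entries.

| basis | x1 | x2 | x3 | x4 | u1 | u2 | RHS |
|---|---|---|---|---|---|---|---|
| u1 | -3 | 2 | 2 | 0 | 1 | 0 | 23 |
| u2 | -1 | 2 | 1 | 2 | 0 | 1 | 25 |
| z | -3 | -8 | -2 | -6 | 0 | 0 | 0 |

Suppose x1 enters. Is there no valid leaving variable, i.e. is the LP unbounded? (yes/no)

yes

Every constraint-row entry in column x1 is ≤ 0, so increasing x1 is unbounded.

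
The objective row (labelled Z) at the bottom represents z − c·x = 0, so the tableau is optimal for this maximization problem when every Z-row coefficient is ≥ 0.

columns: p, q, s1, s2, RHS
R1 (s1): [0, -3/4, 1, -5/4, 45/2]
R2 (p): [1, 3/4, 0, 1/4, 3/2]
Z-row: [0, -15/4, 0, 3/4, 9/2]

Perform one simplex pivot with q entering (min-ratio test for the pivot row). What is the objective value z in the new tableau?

Ratio test on column q — row 1: entry -3/4 ≤ 0; row 2: (3/2)/(3/4) = 2. Minimum is 2 at row 2 (p leaves); pivot element 3/4.
Pivot on row 2; the Z-row RHS becomes 9/2 − (-15/4)·2 = 12.

12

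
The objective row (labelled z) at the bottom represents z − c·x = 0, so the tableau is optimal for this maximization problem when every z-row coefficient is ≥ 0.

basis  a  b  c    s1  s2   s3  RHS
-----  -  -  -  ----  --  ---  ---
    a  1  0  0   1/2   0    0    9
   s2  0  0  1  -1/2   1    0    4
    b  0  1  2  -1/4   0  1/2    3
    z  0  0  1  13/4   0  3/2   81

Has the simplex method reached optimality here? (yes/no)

Every z-row coefficient is ≥ 0, so the tableau is optimal.

yes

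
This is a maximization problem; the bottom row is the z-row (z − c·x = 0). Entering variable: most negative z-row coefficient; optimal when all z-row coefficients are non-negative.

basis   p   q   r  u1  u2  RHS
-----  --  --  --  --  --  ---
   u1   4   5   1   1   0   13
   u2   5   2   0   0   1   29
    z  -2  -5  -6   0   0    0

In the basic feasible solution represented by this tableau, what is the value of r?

0

r is not in the basis, so in the current basic feasible solution r = 0.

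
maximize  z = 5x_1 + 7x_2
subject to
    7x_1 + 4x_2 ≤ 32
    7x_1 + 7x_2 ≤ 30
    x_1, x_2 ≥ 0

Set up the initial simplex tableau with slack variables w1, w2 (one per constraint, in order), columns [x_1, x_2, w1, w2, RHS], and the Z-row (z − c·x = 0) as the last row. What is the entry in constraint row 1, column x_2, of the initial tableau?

Constraint 1 has coefficient 4 on x_2.

4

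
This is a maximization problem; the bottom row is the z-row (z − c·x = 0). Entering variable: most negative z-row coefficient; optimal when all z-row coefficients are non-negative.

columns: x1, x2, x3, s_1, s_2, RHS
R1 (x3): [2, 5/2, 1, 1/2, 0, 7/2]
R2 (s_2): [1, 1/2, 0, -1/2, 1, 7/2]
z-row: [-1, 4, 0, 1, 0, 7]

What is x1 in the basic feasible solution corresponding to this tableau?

x1 is not in the basis, so in the current basic feasible solution x1 = 0.

0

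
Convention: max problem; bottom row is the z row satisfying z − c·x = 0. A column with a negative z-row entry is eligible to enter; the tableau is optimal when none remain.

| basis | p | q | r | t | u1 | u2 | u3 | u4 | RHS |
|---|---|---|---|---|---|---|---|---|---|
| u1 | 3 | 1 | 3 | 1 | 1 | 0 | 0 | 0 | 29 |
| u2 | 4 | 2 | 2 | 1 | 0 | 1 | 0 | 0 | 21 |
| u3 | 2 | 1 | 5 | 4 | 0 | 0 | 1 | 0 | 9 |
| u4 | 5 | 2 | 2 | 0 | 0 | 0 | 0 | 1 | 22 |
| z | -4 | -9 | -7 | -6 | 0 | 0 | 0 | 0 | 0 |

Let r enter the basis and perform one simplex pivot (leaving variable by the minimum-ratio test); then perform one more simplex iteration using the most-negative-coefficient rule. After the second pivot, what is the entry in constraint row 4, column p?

1

Ratio test on column r — row 1: 29/3 = 29/3; row 2: 21/2 = 21/2; row 3: 9/5 = 9/5; row 4: 22/2 = 11. Minimum is 9/5 at row 3 (u3 leaves); pivot element 5.
Divide row 3 by 5; eliminate column r from the other rows.
Second iteration: most negative z-row entry is -38/5 in column q, so q enters.
Ratio test on column q — row 1: (118/5)/(2/5) = 59; row 2: (87/5)/(8/5) = 87/8; row 3: (9/5)/(1/5) = 9; row 4: (92/5)/(8/5) = 23/2. Minimum is 9 at row 3 (r leaves); pivot element 1/5.
Divide row 3 by 1/5; eliminate column q from the other rows.
After both pivots, the entry at constraint row 4, column p is 1.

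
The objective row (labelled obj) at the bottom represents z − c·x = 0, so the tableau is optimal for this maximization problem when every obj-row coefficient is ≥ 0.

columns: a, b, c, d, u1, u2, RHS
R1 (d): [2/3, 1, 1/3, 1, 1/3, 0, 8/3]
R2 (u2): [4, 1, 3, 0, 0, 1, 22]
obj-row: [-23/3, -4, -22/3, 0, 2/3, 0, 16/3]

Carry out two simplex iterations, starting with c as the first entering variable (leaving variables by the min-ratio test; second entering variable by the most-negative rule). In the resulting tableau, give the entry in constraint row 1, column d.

Ratio test on column c — row 1: (8/3)/(1/3) = 8; row 2: 22/3 = 22/3. Minimum is 22/3 at row 2 (u2 leaves); pivot element 3.
Divide row 2 by 3; eliminate column c from the other rows.
Second iteration: most negative obj-row entry is -14/9 in column b, so b enters.
Ratio test on column b — row 1: (2/9)/(8/9) = 1/4; row 2: (22/3)/(1/3) = 22. Minimum is 1/4 at row 1 (d leaves); pivot element 8/9.
Divide row 1 by 8/9; eliminate column b from the other rows.
After both pivots, the entry at constraint row 1, column d is 9/8.

9/8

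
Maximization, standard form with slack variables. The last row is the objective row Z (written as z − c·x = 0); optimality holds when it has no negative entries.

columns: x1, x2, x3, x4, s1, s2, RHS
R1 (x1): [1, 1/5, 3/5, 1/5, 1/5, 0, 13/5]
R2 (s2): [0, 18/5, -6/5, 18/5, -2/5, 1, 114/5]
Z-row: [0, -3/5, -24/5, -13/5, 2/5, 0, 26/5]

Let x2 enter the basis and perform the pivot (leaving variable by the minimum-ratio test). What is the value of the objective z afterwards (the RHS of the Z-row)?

9

Ratio test on column x2 — row 1: (13/5)/(1/5) = 13; row 2: (114/5)/(18/5) = 19/3. Minimum is 19/3 at row 2 (s2 leaves); pivot element 18/5.
Pivot on row 2; the Z-row RHS becomes 26/5 − (-3/5)·(19/3) = 9.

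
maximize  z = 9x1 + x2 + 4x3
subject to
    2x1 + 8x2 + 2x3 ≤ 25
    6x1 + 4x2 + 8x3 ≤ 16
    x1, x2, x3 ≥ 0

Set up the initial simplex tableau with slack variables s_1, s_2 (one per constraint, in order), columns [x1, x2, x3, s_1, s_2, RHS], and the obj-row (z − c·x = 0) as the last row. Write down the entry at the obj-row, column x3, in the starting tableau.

-4

The obj-row carries the negated objective coefficients: the x3 entry is -4.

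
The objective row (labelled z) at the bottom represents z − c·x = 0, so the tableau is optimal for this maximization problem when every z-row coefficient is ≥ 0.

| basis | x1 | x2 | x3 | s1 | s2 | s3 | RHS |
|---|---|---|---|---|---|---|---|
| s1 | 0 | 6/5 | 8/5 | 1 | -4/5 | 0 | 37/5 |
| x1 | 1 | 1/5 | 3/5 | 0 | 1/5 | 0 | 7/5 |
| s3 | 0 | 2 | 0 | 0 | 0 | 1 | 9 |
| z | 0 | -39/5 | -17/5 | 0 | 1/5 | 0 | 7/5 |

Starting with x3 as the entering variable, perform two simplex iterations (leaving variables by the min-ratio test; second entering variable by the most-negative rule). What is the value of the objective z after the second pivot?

118/3

Ratio test on column x3 — row 1: (37/5)/(8/5) = 37/8; row 2: (7/5)/(3/5) = 7/3; row 3: entry 0 ≤ 0. Minimum is 7/3 at row 2 (x1 leaves); pivot element 3/5.
Pivot on row 2; the z-row RHS becomes 7/5 − (-17/5)·(7/3) = 28/3.
Next entering variable (most negative z-row entry -20/3): x2.
Ratio test on column x2 — row 1: (11/3)/(2/3) = 11/2; row 2: (7/3)/(1/3) = 7; row 3: 9/2 = 9/2. Minimum is 9/2 at row 3 (s3 leaves); pivot element 2.
After the second pivot the z-row RHS is 28/3 − (-20/3)·(9/2) = 118/3.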